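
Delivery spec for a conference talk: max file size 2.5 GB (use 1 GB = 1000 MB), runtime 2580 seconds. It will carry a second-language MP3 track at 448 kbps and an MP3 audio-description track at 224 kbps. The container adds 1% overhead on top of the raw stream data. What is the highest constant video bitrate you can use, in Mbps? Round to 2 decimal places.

7.00 Mbps

Budget: 2.5 GB = 20000.0 Mb.
Stream payload after overhead: 20000.0 / 1.01 = 19802.0 Mb.
Total bitrate budget: 19802.0 Mb / 2580 s = 7.675 Mbps.
Audio total: 448 + 224 = 672 kbps = 0.672 Mbps.
Video: 7.675 − 0.672 = 7.003 Mbps.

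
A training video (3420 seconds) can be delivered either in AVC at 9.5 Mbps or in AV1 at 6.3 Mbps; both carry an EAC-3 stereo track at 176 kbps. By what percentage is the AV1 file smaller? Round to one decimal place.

33.1%

Audio: 176 kbps = 0.176 Mbps.
AVC: 9.676 Mbps × 3420 s = 33091.9 Mb = 4.136 GB.
AV1: 6.476 Mbps × 3420 s = 22147.9 Mb = 2.768 GB.
Reduction: (1 − 2.768/4.136) × 100 = 33.07%.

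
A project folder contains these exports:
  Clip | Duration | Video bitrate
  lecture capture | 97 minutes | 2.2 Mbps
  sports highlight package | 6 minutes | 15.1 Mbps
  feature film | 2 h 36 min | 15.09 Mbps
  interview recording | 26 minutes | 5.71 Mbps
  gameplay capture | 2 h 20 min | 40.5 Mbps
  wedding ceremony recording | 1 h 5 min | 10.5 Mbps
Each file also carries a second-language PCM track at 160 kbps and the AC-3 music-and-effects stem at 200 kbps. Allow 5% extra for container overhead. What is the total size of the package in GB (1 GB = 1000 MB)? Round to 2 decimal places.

Audio total: 160 + 200 = 360 kbps = 0.360 Mbps.
lecture capture: 2.560 Mbps × 5820 s × 1.05 = 15644.2 Mb
sports highlight package: 15.460 Mbps × 360 s × 1.05 = 5843.9 Mb
feature film: 15.450 Mbps × 9360 s × 1.05 = 151842.6 Mb
interview recording: 6.070 Mbps × 1560 s × 1.05 = 9942.7 Mb
gameplay capture: 40.860 Mbps × 8400 s × 1.05 = 360385.2 Mb
wedding ceremony recording: 10.860 Mbps × 3900 s × 1.05 = 44471.7 Mb
Total: 588130.2 Mb = 73516.3 MB.
= 73.52 GB.

73.52 GB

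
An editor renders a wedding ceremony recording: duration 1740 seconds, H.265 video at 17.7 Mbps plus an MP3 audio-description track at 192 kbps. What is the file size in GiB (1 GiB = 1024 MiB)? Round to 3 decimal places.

3.624 GiB

Audio: 192 kbps = 0.192 Mbps.
Total bitrate: 17.7 + 0.192 = 17.892 Mbps.
Stream data: 17.892 Mbps × 1740 s = 31132.1 Mb.
31,132 Mb = 3,891,510,000 bytes ÷ 1,073,741,824 = 3.624 GiB.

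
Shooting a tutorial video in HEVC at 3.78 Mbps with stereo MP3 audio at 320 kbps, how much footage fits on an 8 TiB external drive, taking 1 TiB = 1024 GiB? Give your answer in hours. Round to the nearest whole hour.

Audio: 320 kbps = 0.320 Mbps.
Total bitrate: 3.78 + 0.320 = 4.100 Mbps.
Capacity: 8 TiB = 70,368,744 Mb.
Recording time: 70,368,744 / 4.100 = 17,163,108 s ≈ 4,768 hours.

4768 hours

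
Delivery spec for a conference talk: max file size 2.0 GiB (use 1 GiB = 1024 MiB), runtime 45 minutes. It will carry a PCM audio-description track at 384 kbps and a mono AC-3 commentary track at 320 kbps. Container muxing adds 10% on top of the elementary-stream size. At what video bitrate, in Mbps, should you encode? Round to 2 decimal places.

Budget: 2.0 GiB = 17179.9 Mb.
Stream payload after overhead: 17179.9 / 1.10 = 15618.1 Mb.
45 min = 2700 s
Total bitrate budget: 15618.1 Mb / 2700 s = 5.784 Mbps.
Audio total: 384 + 320 = 704 kbps = 0.704 Mbps.
Video: 5.784 − 0.704 = 5.080 Mbps.

5.08 Mbps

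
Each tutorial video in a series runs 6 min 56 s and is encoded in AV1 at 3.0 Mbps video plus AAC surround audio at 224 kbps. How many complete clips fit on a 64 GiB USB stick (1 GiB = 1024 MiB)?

409

6 min 56 s = 416 s
Audio: 224 kbps = 0.224 Mbps.
Total bitrate: 3.224 Mbps.
Per item: 3.224 Mbps × 416 s = 1,341 Mb = 167.6 MB.
Capacity: 64 GiB = 549,756 Mb; 409.90 items → 409 complete.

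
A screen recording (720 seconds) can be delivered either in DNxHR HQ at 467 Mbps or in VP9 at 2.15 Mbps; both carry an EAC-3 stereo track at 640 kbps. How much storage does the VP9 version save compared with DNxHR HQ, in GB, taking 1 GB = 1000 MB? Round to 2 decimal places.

Audio: 640 kbps = 0.640 Mbps.
DNxHR HQ: 467.640 Mbps × 720 s = 336700.8 Mb = 42.088 GB.
VP9: 2.790 Mbps × 720 s = 2008.8 Mb = 0.251 GB.
Saving: 42.088 − 0.251 = 41.837 GB.

41.84 GB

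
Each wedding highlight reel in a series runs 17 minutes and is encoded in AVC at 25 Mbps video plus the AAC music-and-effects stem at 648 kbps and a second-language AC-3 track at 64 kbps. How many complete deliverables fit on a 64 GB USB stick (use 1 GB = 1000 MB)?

17 min = 1020 s
Audio total: 648 + 64 = 712 kbps = 0.712 Mbps.
Total bitrate: 25.712 Mbps.
Per item: 25.712 Mbps × 1020 s = 26,226 Mb = 3,278 MB.
Capacity: 64 GB = 512,000 Mb; 19.52 items → 19 complete.

19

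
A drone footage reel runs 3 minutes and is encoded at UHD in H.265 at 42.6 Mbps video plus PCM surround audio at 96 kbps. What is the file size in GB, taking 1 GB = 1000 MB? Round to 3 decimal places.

3 min = 180 s
Audio: 96 kbps = 0.096 Mbps.
Total bitrate: 42.6 + 0.096 = 42.696 Mbps.
Stream data: 42.696 Mbps × 180 s = 7685.3 Mb.
7,685 Mb ÷ 8 = 960.7 MB → 0.9607 GB.

0.961 GB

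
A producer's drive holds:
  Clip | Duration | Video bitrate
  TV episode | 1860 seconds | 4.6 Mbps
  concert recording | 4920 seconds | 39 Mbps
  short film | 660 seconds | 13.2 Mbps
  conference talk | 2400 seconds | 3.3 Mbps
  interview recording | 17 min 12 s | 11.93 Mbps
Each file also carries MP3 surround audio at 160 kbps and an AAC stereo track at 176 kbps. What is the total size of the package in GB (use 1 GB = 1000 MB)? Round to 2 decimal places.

29.13 GB

Audio total: 160 + 176 = 336 kbps = 0.336 Mbps.
TV episode: 4.936 Mbps × 1860 s = 9181.0 Mb
concert recording: 39.336 Mbps × 4920 s = 193533.1 Mb
short film: 13.536 Mbps × 660 s = 8933.8 Mb
conference talk: 3.636 Mbps × 2400 s = 8726.4 Mb
interview recording: 12.266 Mbps × 1032 s = 12658.5 Mb
Total: 233032.8 Mb = 29129.1 MB.
= 29.13 GB.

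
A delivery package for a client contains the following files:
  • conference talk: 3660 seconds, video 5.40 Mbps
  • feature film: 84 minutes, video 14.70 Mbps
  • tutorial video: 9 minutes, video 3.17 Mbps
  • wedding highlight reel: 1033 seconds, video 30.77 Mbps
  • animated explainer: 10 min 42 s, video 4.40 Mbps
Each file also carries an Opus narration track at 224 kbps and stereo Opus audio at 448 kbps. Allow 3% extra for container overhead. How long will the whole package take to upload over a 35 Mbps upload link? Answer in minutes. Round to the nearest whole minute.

Audio total: 224 + 448 = 672 kbps = 0.672 Mbps.
conference talk: 6.072 Mbps × 3660 s × 1.03 = 22890.2 Mb
feature film: 15.372 Mbps × 5040 s × 1.03 = 79799.1 Mb
tutorial video: 3.842 Mbps × 540 s × 1.03 = 2136.9 Mb
wedding highlight reel: 31.442 Mbps × 1033 s × 1.03 = 33454.0 Mb
animated explainer: 5.072 Mbps × 642 s × 1.03 = 3353.9 Mb
Total: 141634.2 Mb = 17704.3 MB.
At 35 Mbps: 141634.2 / 35 = 4047 s ≈ 67.4 minutes.

67 minutes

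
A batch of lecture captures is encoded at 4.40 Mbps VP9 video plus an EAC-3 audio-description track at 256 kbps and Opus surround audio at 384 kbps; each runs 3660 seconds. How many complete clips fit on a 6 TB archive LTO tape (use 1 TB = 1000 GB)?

2602

Audio total: 256 + 384 = 640 kbps = 0.640 Mbps.
Total bitrate: 5.040 Mbps.
Per item: 5.040 Mbps × 3660 s = 18,446 Mb = 2,306 MB.
Capacity: 6 TB = 48,000,000 Mb; 2602.13 items → 2602 complete.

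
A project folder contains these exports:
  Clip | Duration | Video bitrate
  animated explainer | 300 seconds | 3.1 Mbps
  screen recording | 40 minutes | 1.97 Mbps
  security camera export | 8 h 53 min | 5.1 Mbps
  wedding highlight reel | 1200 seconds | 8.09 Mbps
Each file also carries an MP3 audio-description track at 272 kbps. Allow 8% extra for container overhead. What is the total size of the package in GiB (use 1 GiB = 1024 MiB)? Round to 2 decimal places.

23.67 GiB

Audio: 272 kbps = 0.272 Mbps.
animated explainer: 3.372 Mbps × 300 s × 1.08 = 1092.5 Mb
screen recording: 2.242 Mbps × 2400 s × 1.08 = 5811.3 Mb
security camera export: 5.372 Mbps × 31980 s × 1.08 = 185540.3 Mb
wedding highlight reel: 8.362 Mbps × 1200 s × 1.08 = 10837.2 Mb
Total: 203281.2 Mb = 25410.2 MB.
= 23.67 GiB.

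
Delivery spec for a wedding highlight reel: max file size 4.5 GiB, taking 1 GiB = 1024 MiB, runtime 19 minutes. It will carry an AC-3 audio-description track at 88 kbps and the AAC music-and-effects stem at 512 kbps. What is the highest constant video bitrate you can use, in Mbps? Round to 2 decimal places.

Budget: 4.5 GiB = 38654.7 Mb.
19 min = 1140 s
Total bitrate budget: 38654.7 Mb / 1140 s = 33.908 Mbps.
Audio total: 88 + 512 = 600 kbps = 0.600 Mbps.
Video: 33.908 − 0.600 = 33.308 Mbps.

33.31 Mbps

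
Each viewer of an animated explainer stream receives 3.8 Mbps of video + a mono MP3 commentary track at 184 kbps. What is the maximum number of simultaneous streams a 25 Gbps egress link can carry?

6275

Audio: 184 kbps = 0.184 Mbps.
Per-viewer media rate: 3.984 Mbps.
25 Gbps = 25,000 Mbps; 25,000 / 3.984 = 6275.10 → 6275 viewers.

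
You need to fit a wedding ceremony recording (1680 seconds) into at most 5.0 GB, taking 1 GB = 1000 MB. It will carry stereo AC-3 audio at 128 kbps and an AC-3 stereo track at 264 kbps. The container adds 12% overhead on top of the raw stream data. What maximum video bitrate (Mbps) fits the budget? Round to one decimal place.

Budget: 5.0 GB = 40000.0 Mb.
Stream payload after overhead: 40000.0 / 1.12 = 35714.3 Mb.
Total bitrate budget: 35714.3 Mb / 1680 s = 21.259 Mbps.
Audio total: 128 + 264 = 392 kbps = 0.392 Mbps.
Video: 21.259 − 0.392 = 20.867 Mbps.

20.9 Mbps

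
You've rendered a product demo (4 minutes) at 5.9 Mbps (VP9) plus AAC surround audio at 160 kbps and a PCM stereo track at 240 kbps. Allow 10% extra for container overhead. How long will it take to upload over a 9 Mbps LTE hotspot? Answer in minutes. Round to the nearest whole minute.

4 min = 240 s
Audio total: 160 + 240 = 400 kbps = 0.400 Mbps.
Total bitrate: 6.300 Mbps.
File: 6.300 Mbps × 240 s = 1512.0 Mb.
With 10% container overhead: ×1.10. → 1663.2 Mb.
At 9 Mbps: 1663.2 / 9 = 184.8 s ≈ 3.08 minutes.

3 minutes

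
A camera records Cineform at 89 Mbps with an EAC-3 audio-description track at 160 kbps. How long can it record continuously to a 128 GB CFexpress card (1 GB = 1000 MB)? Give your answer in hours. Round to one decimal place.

3.2 hours

Audio: 160 kbps = 0.160 Mbps.
Total bitrate: 89 + 0.160 = 89.160 Mbps.
Capacity: 128 GB = 1,024,000 Mb.
Recording time: 1,024,000 / 89.160 = 11,485 s ≈ 3.19 hours.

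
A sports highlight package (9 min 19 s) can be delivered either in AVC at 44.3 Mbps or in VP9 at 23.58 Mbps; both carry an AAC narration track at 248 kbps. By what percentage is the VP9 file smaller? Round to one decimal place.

46.5%

9 min 19 s = 559 s
Audio: 248 kbps = 0.248 Mbps.
AVC: 44.548 Mbps × 559 s = 24902.3 Mb = 2.899 GiB.
VP9: 23.828 Mbps × 559 s = 13319.9 Mb = 1.551 GiB.
Reduction: (1 − 1.551/2.899) × 100 = 46.51%.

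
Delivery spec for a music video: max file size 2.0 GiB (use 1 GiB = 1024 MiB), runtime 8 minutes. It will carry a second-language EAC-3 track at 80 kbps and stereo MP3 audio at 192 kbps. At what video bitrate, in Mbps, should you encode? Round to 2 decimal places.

35.52 Mbps

Budget: 2.0 GiB = 17179.9 Mb.
8 min = 480 s
Total bitrate budget: 17179.9 Mb / 480 s = 35.791 Mbps.
Audio total: 80 + 192 = 272 kbps = 0.272 Mbps.
Video: 35.791 − 0.272 = 35.519 Mbps.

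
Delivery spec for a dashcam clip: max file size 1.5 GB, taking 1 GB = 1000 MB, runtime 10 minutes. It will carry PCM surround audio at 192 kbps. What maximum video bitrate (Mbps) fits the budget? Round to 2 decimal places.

Budget: 1.5 GB = 12000.0 Mb.
10 min = 600 s
Total bitrate budget: 12000.0 Mb / 600 s = 20.000 Mbps.
Audio: 192 kbps = 0.192 Mbps.
Video: 20.000 − 0.192 = 19.808 Mbps.

19.81 Mbps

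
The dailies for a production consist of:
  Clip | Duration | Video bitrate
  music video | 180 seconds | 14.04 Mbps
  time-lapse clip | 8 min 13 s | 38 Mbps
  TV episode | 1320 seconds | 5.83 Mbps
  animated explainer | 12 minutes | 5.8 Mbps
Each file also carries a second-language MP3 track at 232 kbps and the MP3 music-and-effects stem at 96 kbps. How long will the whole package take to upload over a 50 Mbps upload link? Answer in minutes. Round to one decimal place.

Audio total: 232 + 96 = 328 kbps = 0.328 Mbps.
music video: 14.368 Mbps × 180 s = 2586.2 Mb
time-lapse clip: 38.328 Mbps × 493 s = 18895.7 Mb
TV episode: 6.158 Mbps × 1320 s = 8128.6 Mb
animated explainer: 6.128 Mbps × 720 s = 4412.2 Mb
Total: 34022.7 Mb = 4252.8 MB.
At 50 Mbps: 34022.7 / 50 = 680 s ≈ 11.3 minutes.

11.3 minutes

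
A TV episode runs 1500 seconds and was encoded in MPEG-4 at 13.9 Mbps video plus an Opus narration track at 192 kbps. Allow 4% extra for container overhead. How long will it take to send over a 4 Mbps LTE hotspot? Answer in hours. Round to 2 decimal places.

Audio: 192 kbps = 0.192 Mbps.
Total bitrate: 14.092 Mbps.
File: 14.092 Mbps × 1500 s = 21138.0 Mb.
With 4% container overhead: ×1.04. → 21983.5 Mb.
At 4 Mbps: 21983.5 / 4 = 5495.9 s ≈ 1.53 hours.

1.53 hours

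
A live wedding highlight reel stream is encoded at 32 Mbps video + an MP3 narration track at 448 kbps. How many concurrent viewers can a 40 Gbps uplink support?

Audio: 448 kbps = 0.448 Mbps.
Per-viewer media rate: 32.448 Mbps.
40 Gbps = 40,000 Mbps; 40,000 / 32.448 = 1232.74 → 1232 viewers.

1232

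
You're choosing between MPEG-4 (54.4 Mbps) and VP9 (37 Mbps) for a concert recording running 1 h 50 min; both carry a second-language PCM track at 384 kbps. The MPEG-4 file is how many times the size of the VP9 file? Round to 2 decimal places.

1.47

1 h 50 min = 110 min = 6600 s
Audio: 384 kbps = 0.384 Mbps.
MPEG-4: 54.784 Mbps × 6600 s = 361574.4 Mb = 42.093 GiB.
VP9: 37.384 Mbps × 6600 s = 246734.4 Mb = 28.724 GiB.
Ratio: 42.093 / 28.724 = 1.465.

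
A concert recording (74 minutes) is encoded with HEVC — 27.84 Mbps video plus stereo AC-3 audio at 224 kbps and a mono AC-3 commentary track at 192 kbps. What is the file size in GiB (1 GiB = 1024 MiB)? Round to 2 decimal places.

74 min = 4440 s
Audio total: 224 + 192 = 416 kbps = 0.416 Mbps.
Total bitrate: 27.84 + 0.416 = 28.256 Mbps.
Stream data: 28.256 Mbps × 4440 s = 125456.6 Mb.
125,457 Mb = 15,682,080,000 bytes ÷ 1,073,741,824 = 14.61 GiB.

14.61 GiB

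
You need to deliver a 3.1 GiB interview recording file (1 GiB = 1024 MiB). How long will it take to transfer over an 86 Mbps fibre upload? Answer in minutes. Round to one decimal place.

File: 3.1 GiB = 26628.8 Mb.
At 86 Mbps: 26628.8 / 86 = 309.6 s ≈ 5.16 minutes.

5.2 minutes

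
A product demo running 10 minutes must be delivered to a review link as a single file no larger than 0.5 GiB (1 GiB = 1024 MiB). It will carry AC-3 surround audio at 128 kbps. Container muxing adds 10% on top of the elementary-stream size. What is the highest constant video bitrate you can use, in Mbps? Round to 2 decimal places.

Budget: 0.5 GiB = 4295.0 Mb.
Stream payload after overhead: 4295.0 / 1.10 = 3904.5 Mb.
10 min = 600 s
Total bitrate budget: 3904.5 Mb / 600 s = 6.508 Mbps.
Audio: 128 kbps = 0.128 Mbps.
Video: 6.508 − 0.128 = 6.380 Mbps.

6.38 Mbps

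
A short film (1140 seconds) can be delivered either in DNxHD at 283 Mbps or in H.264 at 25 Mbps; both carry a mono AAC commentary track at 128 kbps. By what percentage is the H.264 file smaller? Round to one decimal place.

91.1%

Audio: 128 kbps = 0.128 Mbps.
DNxHD: 283.128 Mbps × 1140 s = 322765.9 Mb = 37.575 GiB.
H.264: 25.128 Mbps × 1140 s = 28645.9 Mb = 3.335 GiB.
Reduction: (1 − 3.335/37.575) × 100 = 91.12%.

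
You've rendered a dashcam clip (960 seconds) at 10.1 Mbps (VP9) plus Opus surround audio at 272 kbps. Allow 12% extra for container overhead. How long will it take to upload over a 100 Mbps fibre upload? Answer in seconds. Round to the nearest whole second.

Audio: 272 kbps = 0.272 Mbps.
Total bitrate: 10.372 Mbps.
File: 10.372 Mbps × 960 s = 9957.1 Mb.
With 12% container overhead: ×1.12. → 11152.0 Mb.
At 100 Mbps: 11152.0 / 100 = 111.5 s ≈ 112 seconds.

112 seconds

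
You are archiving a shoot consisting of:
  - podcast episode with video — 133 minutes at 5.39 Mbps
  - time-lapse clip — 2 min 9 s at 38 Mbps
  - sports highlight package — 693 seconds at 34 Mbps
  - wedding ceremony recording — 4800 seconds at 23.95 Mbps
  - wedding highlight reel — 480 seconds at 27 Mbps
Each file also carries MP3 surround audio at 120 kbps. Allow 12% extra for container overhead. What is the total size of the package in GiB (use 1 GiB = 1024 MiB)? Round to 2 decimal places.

Audio: 120 kbps = 0.120 Mbps.
podcast episode with video: 5.510 Mbps × 7980 s × 1.12 = 49246.2 Mb
time-lapse clip: 38.120 Mbps × 129 s × 1.12 = 5507.6 Mb
sports highlight package: 34.120 Mbps × 693 s × 1.12 = 26482.6 Mb
wedding ceremony recording: 24.070 Mbps × 4800 s × 1.12 = 129400.3 Mb
wedding highlight reel: 27.120 Mbps × 480 s × 1.12 = 14579.7 Mb
Total: 225216.4 Mb = 28152.0 MB.
= 26.22 GiB.

26.22 GiB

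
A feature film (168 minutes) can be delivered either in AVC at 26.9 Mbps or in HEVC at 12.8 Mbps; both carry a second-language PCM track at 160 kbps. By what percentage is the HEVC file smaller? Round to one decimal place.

52.1%

168 min = 10080 s
Audio: 160 kbps = 0.160 Mbps.
AVC: 27.060 Mbps × 10080 s = 272764.8 Mb = 31.754 GiB.
HEVC: 12.960 Mbps × 10080 s = 130636.8 Mb = 15.208 GiB.
Reduction: (1 − 15.208/31.754) × 100 = 52.11%.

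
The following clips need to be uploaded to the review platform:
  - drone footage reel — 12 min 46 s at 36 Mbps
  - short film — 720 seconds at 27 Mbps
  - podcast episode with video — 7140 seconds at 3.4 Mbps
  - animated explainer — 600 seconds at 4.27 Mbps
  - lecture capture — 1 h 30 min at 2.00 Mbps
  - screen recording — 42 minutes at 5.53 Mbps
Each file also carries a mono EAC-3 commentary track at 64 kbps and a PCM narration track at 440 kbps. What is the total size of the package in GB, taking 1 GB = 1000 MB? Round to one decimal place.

Audio total: 64 + 440 = 504 kbps = 0.504 Mbps.
drone footage reel: 36.504 Mbps × 766 s = 27962.1 Mb
short film: 27.504 Mbps × 720 s = 19802.9 Mb
podcast episode with video: 3.904 Mbps × 7140 s = 27874.6 Mb
animated explainer: 4.774 Mbps × 600 s = 2864.4 Mb
lecture capture: 2.504 Mbps × 5400 s = 13521.6 Mb
screen recording: 6.034 Mbps × 2520 s = 15205.7 Mb
Total: 107231.2 Mb = 13403.9 MB.
= 13.40 GB.

13.4 GB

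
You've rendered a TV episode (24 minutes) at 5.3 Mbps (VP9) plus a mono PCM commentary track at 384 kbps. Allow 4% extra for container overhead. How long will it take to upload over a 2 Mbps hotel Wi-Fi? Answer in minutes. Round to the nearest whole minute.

24 min = 1440 s
Audio: 384 kbps = 0.384 Mbps.
Total bitrate: 5.684 Mbps.
File: 5.684 Mbps × 1440 s = 8185.0 Mb.
With 4% container overhead: ×1.04. → 8512.4 Mb.
At 2 Mbps: 8512.4 / 2 = 4256.2 s ≈ 70.9 minutes.

71 minutes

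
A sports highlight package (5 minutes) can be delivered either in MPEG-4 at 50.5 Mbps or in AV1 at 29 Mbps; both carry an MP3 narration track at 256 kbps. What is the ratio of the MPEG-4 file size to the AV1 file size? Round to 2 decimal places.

5 min = 300 s
Audio: 256 kbps = 0.256 Mbps.
MPEG-4: 50.756 Mbps × 300 s = 15226.8 Mb = 1.773 GiB.
AV1: 29.256 Mbps × 300 s = 8776.8 Mb = 1.022 GiB.
Ratio: 1.773 / 1.022 = 1.735.

1.73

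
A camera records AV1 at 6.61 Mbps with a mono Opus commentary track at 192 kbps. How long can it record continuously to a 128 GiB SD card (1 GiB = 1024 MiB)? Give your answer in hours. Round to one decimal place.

Audio: 192 kbps = 0.192 Mbps.
Total bitrate: 6.61 + 0.192 = 6.802 Mbps.
Capacity: 128 GiB = 1,099,512 Mb.
Recording time: 1,099,512 / 6.802 = 161,645 s ≈ 44.9 hours.

44.9 hours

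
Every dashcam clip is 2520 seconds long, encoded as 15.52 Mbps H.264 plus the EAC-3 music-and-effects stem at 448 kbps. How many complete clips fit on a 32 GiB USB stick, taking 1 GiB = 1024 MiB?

6

Audio: 448 kbps = 0.448 Mbps.
Total bitrate: 15.968 Mbps.
Per item: 15.968 Mbps × 2520 s = 40,239 Mb = 5,030 MB.
Capacity: 32 GiB = 274,878 Mb; 6.83 items → 6 complete.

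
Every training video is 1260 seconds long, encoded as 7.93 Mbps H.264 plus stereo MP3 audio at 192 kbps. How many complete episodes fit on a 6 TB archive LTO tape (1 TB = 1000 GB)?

Audio: 192 kbps = 0.192 Mbps.
Total bitrate: 8.122 Mbps.
Per item: 8.122 Mbps × 1260 s = 10,234 Mb = 1,279 MB.
Capacity: 6 TB = 48,000,000 Mb; 4690.38 items → 4690 complete.

4690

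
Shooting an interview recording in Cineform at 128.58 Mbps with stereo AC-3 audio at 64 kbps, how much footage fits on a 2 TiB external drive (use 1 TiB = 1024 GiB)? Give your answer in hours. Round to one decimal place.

38.0 hours

Audio: 64 kbps = 0.064 Mbps.
Total bitrate: 128.58 + 0.064 = 128.644 Mbps.
Capacity: 2 TiB = 17,592,186 Mb.
Recording time: 17,592,186 / 128.644 = 136,751 s ≈ 38.0 hours.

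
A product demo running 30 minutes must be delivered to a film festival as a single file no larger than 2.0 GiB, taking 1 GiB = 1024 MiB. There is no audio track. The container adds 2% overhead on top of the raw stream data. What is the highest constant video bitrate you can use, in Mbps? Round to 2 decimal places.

9.36 Mbps

Budget: 2.0 GiB = 17179.9 Mb.
Stream payload after overhead: 17179.9 / 1.02 = 16843.0 Mb.
30 min = 1800 s
Total bitrate budget: 16843.0 Mb / 1800 s = 9.357 Mbps.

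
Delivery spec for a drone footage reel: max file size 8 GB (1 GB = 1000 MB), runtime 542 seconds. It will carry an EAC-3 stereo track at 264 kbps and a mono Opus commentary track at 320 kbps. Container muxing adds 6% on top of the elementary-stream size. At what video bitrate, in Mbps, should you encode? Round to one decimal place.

110.8 Mbps

Budget: 8 GB = 64000.0 Mb.
Stream payload after overhead: 64000.0 / 1.06 = 60377.4 Mb.
Total bitrate budget: 60377.4 Mb / 542 s = 111.397 Mbps.
Audio total: 264 + 320 = 584 kbps = 0.584 Mbps.
Video: 111.397 − 0.584 = 110.813 Mbps.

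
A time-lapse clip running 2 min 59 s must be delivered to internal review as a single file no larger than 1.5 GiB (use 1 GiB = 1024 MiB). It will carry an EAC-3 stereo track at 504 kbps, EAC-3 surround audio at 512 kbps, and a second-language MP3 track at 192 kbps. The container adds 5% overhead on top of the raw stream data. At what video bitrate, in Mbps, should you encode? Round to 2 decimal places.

Budget: 1.5 GiB = 12884.9 Mb.
Stream payload after overhead: 12884.9 / 1.05 = 12271.3 Mb.
2 min 59 s = 179 s
Total bitrate budget: 12271.3 Mb / 179 s = 68.555 Mbps.
Audio total: 504 + 512 + 192 = 1208 kbps = 1.208 Mbps.
Video: 68.555 − 1.208 = 67.347 Mbps.

67.35 Mbps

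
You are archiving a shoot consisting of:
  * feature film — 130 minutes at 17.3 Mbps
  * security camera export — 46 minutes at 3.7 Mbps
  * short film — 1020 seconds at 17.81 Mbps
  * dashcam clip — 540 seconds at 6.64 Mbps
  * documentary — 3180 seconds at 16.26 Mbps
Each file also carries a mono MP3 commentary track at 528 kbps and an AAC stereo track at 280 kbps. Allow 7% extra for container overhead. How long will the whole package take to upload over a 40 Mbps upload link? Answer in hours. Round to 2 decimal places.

1.72 hours

Audio total: 528 + 280 = 808 kbps = 0.808 Mbps.
feature film: 18.108 Mbps × 7800 s × 1.07 = 151129.4 Mb
security camera export: 4.508 Mbps × 2760 s × 1.07 = 13313.0 Mb
short film: 18.618 Mbps × 1020 s × 1.07 = 20319.7 Mb
dashcam clip: 7.448 Mbps × 540 s × 1.07 = 4303.5 Mb
documentary: 17.068 Mbps × 3180 s × 1.07 = 58075.6 Mb
Total: 247141.1 Mb = 30892.6 MB.
At 40 Mbps: 247141.1 / 40 = 6179 s ≈ 1.72 hours.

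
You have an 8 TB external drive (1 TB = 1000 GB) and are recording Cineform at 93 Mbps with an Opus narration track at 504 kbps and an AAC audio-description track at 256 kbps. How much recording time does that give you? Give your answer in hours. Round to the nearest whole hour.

190 hours

Audio total: 504 + 256 = 760 kbps = 0.760 Mbps.
Total bitrate: 93 + 0.760 = 93.760 Mbps.
Capacity: 8 TB = 64,000,000 Mb.
Recording time: 64,000,000 / 93.760 = 682,594 s ≈ 190 hours.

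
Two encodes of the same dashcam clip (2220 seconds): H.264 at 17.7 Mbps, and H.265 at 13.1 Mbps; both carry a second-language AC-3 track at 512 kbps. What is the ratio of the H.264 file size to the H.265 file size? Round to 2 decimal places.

Audio: 512 kbps = 0.512 Mbps.
H.264: 18.212 Mbps × 2220 s = 40430.6 Mb = 5.054 GB.
H.265: 13.612 Mbps × 2220 s = 30218.6 Mb = 3.777 GB.
Ratio: 5.054 / 3.777 = 1.338.

1.34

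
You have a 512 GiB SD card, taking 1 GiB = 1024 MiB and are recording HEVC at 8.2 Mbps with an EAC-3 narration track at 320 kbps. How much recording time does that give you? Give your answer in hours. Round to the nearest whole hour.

Audio: 320 kbps = 0.320 Mbps.
Total bitrate: 8.2 + 0.320 = 8.520 Mbps.
Capacity: 512 GiB = 4,398,047 Mb.
Recording time: 4,398,047 / 8.520 = 516,203 s ≈ 143 hours.

143 hours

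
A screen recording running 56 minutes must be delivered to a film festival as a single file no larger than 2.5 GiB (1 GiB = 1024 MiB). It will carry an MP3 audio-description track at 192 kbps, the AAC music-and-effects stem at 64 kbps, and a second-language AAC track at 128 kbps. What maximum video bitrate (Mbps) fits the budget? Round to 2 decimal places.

Budget: 2.5 GiB = 21474.8 Mb.
56 min = 3360 s
Total bitrate budget: 21474.8 Mb / 3360 s = 6.391 Mbps.
Audio total: 192 + 64 + 128 = 384 kbps = 0.384 Mbps.
Video: 6.391 − 0.384 = 6.007 Mbps.

6.01 Mbps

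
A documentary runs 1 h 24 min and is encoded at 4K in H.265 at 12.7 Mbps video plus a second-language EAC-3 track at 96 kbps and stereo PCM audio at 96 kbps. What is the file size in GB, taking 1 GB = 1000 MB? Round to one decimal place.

8.1 GB

1 h 24 min = 84 min = 5040 s
Audio total: 96 + 96 = 192 kbps = 0.192 Mbps.
Total bitrate: 12.7 + 0.192 = 12.892 Mbps.
Stream data: 12.892 Mbps × 5040 s = 64975.7 Mb.
64,976 Mb ÷ 8 = 8,122 MB → 8.122 GB.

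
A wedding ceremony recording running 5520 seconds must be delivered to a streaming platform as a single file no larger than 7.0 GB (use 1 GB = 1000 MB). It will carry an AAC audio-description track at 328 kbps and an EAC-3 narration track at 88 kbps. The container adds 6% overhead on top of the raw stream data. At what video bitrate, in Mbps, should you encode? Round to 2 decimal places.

9.15 Mbps

Budget: 7.0 GB = 56000.0 Mb.
Stream payload after overhead: 56000.0 / 1.06 = 52830.2 Mb.
Total bitrate budget: 52830.2 Mb / 5520 s = 9.571 Mbps.
Audio total: 328 + 88 = 416 kbps = 0.416 Mbps.
Video: 9.571 − 0.416 = 9.155 Mbps.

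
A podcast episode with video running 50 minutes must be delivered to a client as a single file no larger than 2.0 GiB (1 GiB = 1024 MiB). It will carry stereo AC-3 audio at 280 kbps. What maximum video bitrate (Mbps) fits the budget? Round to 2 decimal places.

Budget: 2.0 GiB = 17179.9 Mb.
50 min = 3000 s
Total bitrate budget: 17179.9 Mb / 3000 s = 5.727 Mbps.
Audio: 280 kbps = 0.280 Mbps.
Video: 5.727 − 0.280 = 5.447 Mbps.

5.45 Mbps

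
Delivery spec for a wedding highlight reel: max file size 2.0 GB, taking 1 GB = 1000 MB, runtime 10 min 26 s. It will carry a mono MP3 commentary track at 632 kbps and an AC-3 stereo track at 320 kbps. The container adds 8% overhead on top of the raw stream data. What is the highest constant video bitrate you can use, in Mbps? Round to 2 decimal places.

Budget: 2.0 GB = 16000.0 Mb.
Stream payload after overhead: 16000.0 / 1.08 = 14814.8 Mb.
10 min 26 s = 626 s
Total bitrate budget: 14814.8 Mb / 626 s = 23.666 Mbps.
Audio total: 632 + 320 = 952 kbps = 0.952 Mbps.
Video: 23.666 − 0.952 = 22.714 Mbps.

22.71 Mbps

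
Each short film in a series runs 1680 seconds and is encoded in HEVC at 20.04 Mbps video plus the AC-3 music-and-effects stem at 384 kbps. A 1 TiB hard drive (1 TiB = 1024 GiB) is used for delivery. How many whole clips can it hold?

Audio: 384 kbps = 0.384 Mbps.
Total bitrate: 20.424 Mbps.
Per item: 20.424 Mbps × 1680 s = 34,312 Mb = 4,289 MB.
Capacity: 1 TiB = 8,796,093 Mb; 256.35 items → 256 complete.

256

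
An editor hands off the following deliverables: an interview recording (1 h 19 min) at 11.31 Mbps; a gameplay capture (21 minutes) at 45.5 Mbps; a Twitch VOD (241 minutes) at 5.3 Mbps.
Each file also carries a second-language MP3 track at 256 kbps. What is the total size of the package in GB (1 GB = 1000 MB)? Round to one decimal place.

24.1 GB

Audio: 256 kbps = 0.256 Mbps.
interview recording: 11.566 Mbps × 4740 s = 54822.8 Mb
gameplay capture: 45.756 Mbps × 1260 s = 57652.6 Mb
Twitch VOD: 5.556 Mbps × 14460 s = 80339.8 Mb
Total: 192815.2 Mb = 24101.9 MB.
= 24.10 GB.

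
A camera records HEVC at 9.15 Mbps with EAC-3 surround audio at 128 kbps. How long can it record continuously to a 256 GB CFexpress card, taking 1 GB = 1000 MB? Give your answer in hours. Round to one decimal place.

Audio: 128 kbps = 0.128 Mbps.
Total bitrate: 9.15 + 0.128 = 9.278 Mbps.
Capacity: 256 GB = 2,048,000 Mb.
Recording time: 2,048,000 / 9.278 = 220,737 s ≈ 61.3 hours.

61.3 hours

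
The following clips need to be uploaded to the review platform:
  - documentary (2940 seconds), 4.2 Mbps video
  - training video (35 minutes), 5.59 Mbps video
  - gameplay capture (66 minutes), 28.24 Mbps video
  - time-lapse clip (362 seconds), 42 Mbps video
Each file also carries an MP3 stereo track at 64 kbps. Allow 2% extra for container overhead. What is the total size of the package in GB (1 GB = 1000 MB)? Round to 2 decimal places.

Audio: 64 kbps = 0.064 Mbps.
documentary: 4.264 Mbps × 2940 s × 1.02 = 12786.9 Mb
training video: 5.654 Mbps × 2100 s × 1.02 = 12110.9 Mb
gameplay capture: 28.304 Mbps × 3960 s × 1.02 = 114325.5 Mb
time-lapse clip: 42.064 Mbps × 362 s × 1.02 = 15531.7 Mb
Total: 154755.0 Mb = 19344.4 MB.
= 19.34 GB.

19.34 GB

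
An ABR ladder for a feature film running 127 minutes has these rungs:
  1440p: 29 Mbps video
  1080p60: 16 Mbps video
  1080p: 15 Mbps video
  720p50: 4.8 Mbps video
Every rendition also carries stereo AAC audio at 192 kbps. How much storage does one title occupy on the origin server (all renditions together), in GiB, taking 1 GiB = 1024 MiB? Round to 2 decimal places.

58.16 GiB

127 min = 7620 s
Audio: 192 kbps = 0.192 Mbps.
Sum of rendition bitrates: (29+0.192) + (16+0.192) + (15+0.192) + (4.8+0.192) = 65.568 Mbps.
× 7620 s = 499,628 Mb = 62,454 MB = 58.16 GiB.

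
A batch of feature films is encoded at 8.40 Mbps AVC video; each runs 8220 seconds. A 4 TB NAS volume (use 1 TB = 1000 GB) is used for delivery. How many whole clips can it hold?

Per item: 8.400 Mbps × 8220 s = 69,048 Mb = 8,631 MB.
Capacity: 4 TB = 32,000,000 Mb; 463.45 items → 463 complete.

463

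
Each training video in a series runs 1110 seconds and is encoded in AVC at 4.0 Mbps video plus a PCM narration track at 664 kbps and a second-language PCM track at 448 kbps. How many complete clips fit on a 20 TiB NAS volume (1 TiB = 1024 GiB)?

31003

Audio total: 664 + 448 = 1112 kbps = 1.112 Mbps.
Total bitrate: 5.112 Mbps.
Per item: 5.112 Mbps × 1110 s = 5,674 Mb = 709.3 MB.
Capacity: 20 TiB = 175,921,860 Mb; 31003.16 items → 31003 complete.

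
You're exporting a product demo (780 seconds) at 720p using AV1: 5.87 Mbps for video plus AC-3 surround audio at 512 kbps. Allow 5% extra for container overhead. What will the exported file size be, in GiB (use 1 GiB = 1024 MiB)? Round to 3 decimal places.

0.608 GiB

Audio: 512 kbps = 0.512 Mbps.
Total bitrate: 5.87 + 0.512 = 6.382 Mbps.
Stream data: 6.382 Mbps × 780 s = 4978.0 Mb.
With 5% container overhead: ×1.05.
5,227 Mb = 653,357,250 bytes ÷ 1,073,741,824 = 0.6085 GiB.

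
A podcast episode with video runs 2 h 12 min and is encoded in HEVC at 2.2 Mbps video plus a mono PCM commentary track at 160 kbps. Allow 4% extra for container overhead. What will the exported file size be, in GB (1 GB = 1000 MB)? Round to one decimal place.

2.4 GB

2 h 12 min = 132 min = 7920 s
Audio: 160 kbps = 0.160 Mbps.
Total bitrate: 2.2 + 0.160 = 2.360 Mbps.
Stream data: 2.360 Mbps × 7920 s = 18691.2 Mb.
With 4% container overhead: ×1.04.
19,439 Mb ÷ 8 = 2,430 MB → 2.430 GB.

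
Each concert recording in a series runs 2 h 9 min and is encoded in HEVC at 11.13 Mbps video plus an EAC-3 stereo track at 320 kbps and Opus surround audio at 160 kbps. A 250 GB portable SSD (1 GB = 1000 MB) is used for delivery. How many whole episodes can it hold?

2 h 9 min = 129 min = 7740 s
Audio total: 320 + 160 = 480 kbps = 0.480 Mbps.
Total bitrate: 11.610 Mbps.
Per item: 11.610 Mbps × 7740 s = 89,861 Mb = 11,233 MB.
Capacity: 250 GB = 2,000,000 Mb; 22.26 items → 22 complete.

22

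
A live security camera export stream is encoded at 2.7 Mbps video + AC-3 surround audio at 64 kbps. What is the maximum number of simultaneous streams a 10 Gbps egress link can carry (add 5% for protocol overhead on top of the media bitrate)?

Audio: 64 kbps = 0.064 Mbps.
Per-viewer media rate: 2.764 Mbps.
On the wire with 5% overhead: 2.902 Mbps.
10 Gbps = 10,000 Mbps; 10,000 / 2.902 = 3445.66 → 3445 viewers.

3445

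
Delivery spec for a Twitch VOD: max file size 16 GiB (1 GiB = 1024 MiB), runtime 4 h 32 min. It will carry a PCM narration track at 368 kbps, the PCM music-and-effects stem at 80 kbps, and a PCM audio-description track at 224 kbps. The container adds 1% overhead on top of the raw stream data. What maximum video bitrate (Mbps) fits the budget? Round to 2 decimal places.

Budget: 16 GiB = 137439.0 Mb.
Stream payload after overhead: 137439.0 / 1.01 = 136078.2 Mb.
4 h 32 min = 272 min = 16320 s
Total bitrate budget: 136078.2 Mb / 16320 s = 8.338 Mbps.
Audio total: 368 + 80 + 224 = 672 kbps = 0.672 Mbps.
Video: 8.338 − 0.672 = 7.666 Mbps.

7.67 Mbps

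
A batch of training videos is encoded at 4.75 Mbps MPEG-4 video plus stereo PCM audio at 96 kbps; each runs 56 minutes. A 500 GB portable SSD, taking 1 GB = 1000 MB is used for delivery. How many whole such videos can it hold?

245

56 min = 3360 s
Audio: 96 kbps = 0.096 Mbps.
Total bitrate: 4.846 Mbps.
Per item: 4.846 Mbps × 3360 s = 16,283 Mb = 2,035 MB.
Capacity: 500 GB = 4,000,000 Mb; 245.66 items → 245 complete.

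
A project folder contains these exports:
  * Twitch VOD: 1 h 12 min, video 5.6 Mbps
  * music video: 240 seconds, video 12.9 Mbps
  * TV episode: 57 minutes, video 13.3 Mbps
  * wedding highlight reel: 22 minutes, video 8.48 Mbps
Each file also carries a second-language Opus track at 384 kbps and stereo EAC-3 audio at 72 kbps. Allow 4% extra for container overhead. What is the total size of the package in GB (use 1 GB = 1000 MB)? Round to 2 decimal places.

11.47 GB

Audio total: 384 + 72 = 456 kbps = 0.456 Mbps.
Twitch VOD: 6.056 Mbps × 4320 s × 1.04 = 27208.4 Mb
music video: 13.356 Mbps × 240 s × 1.04 = 3333.7 Mb
TV episode: 13.756 Mbps × 3420 s × 1.04 = 48927.3 Mb
wedding highlight reel: 8.936 Mbps × 1320 s × 1.04 = 12267.3 Mb
Total: 91736.7 Mb = 11467.1 MB.
= 11.47 GB.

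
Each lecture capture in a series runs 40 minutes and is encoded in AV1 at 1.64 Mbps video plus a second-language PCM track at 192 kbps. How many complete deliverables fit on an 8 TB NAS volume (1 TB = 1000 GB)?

40 min = 2400 s
Audio: 192 kbps = 0.192 Mbps.
Total bitrate: 1.832 Mbps.
Per item: 1.832 Mbps × 2400 s = 4,397 Mb = 549.6 MB.
Capacity: 8 TB = 64,000,000 Mb; 14556.04 items → 14556 complete.

14556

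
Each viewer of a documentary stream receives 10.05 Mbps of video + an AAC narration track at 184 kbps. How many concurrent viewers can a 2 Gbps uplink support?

195

Audio: 184 kbps = 0.184 Mbps.
Per-viewer media rate: 10.234 Mbps.
2 Gbps = 2,000 Mbps; 2,000 / 10.234 = 195.43 → 195 viewers.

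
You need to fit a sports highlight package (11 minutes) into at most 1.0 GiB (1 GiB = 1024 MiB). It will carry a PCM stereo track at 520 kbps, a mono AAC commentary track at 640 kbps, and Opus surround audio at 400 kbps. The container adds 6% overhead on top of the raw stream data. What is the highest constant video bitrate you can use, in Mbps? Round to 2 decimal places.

10.72 Mbps

Budget: 1.0 GiB = 8589.9 Mb.
Stream payload after overhead: 8589.9 / 1.06 = 8103.7 Mb.
11 min = 660 s
Total bitrate budget: 8103.7 Mb / 660 s = 12.278 Mbps.
Audio total: 520 + 640 + 400 = 1560 kbps = 1.560 Mbps.
Video: 12.278 − 1.560 = 10.718 Mbps.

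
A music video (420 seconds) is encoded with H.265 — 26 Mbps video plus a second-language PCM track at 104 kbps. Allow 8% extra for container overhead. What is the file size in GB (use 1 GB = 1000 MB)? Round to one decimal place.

Audio: 104 kbps = 0.104 Mbps.
Total bitrate: 26 + 0.104 = 26.104 Mbps.
Stream data: 26.104 Mbps × 420 s = 10963.7 Mb.
With 8% container overhead: ×1.08.
11,841 Mb ÷ 8 = 1,480 MB → 1.480 GB.

1.5 GB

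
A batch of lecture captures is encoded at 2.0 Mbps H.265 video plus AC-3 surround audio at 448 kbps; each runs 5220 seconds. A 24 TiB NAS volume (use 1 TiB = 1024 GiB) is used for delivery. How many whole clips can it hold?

16520

Audio: 448 kbps = 0.448 Mbps.
Total bitrate: 2.448 Mbps.
Per item: 2.448 Mbps × 5220 s = 12,779 Mb = 1,597 MB.
Capacity: 24 TiB = 211,106,233 Mb; 16520.35 items → 16520 complete.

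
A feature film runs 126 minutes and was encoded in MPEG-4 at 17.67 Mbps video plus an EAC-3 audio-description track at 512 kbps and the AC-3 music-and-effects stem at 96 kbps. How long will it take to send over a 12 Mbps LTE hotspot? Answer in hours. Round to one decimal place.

3.2 hours

126 min = 7560 s
Audio total: 512 + 96 = 608 kbps = 0.608 Mbps.
Total bitrate: 18.278 Mbps.
File: 18.278 Mbps × 7560 s = 138181.7 Mb.
At 12 Mbps: 138181.7 / 12 = 11515.1 s ≈ 3.2 hours.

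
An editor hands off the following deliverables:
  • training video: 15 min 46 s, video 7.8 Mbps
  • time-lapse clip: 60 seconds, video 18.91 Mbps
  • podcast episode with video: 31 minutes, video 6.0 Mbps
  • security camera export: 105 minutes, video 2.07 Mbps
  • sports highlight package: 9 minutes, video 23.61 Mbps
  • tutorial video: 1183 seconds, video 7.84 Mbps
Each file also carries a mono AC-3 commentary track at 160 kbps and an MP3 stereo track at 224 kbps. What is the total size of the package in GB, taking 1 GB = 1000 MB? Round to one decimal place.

Audio total: 160 + 224 = 384 kbps = 0.384 Mbps.
training video: 8.184 Mbps × 946 s = 7742.1 Mb
time-lapse clip: 19.294 Mbps × 60 s = 1157.6 Mb
podcast episode with video: 6.384 Mbps × 1860 s = 11874.2 Mb
security camera export: 2.454 Mbps × 6300 s = 15460.2 Mb
sports highlight package: 23.994 Mbps × 540 s = 12956.8 Mb
tutorial video: 8.224 Mbps × 1183 s = 9729.0 Mb
Total: 58919.9 Mb = 7365.0 MB.
= 7.365 GB.

7.4 GB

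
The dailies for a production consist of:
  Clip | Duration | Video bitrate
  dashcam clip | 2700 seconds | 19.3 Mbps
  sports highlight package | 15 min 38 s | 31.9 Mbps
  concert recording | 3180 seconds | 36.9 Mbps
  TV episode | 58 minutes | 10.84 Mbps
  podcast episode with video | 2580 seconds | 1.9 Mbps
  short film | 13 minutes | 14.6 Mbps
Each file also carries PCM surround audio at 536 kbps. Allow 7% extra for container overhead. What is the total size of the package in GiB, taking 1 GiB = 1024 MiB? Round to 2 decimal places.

Audio: 536 kbps = 0.536 Mbps.
dashcam clip: 19.836 Mbps × 2700 s × 1.07 = 57306.2 Mb
sports highlight package: 32.436 Mbps × 938 s × 1.07 = 32554.7 Mb
concert recording: 37.436 Mbps × 3180 s × 1.07 = 127379.7 Mb
TV episode: 11.376 Mbps × 3480 s × 1.07 = 42359.7 Mb
podcast episode with video: 2.436 Mbps × 2580 s × 1.07 = 6724.8 Mb
short film: 15.136 Mbps × 780 s × 1.07 = 12632.5 Mb
Total: 278957.7 Mb = 34869.7 MB.
= 32.47 GiB.

32.47 GiB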